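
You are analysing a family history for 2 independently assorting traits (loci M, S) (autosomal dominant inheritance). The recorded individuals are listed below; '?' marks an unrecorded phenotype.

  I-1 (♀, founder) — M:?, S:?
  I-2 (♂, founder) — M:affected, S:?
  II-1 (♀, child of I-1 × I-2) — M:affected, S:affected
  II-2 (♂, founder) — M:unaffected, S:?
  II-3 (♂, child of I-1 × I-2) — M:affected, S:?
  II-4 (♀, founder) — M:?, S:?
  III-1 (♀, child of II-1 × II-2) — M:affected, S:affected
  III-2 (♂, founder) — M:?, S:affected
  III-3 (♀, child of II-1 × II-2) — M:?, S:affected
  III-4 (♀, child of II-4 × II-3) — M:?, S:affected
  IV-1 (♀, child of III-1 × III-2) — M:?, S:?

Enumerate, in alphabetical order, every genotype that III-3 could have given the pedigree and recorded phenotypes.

M/I-1 ? ·: mm|Mm|MM
M/I-2 aff ·: Mm|MM
M/II-1 aff I-1×I-2: Mm|MM
M/II-2 un ·: mm
M/II-3 aff I-1×I-2: Mm|MM
M/II-4 ? ·: mm|Mm|MM
M/III-1 aff II-1×II-2: Mm
M/III-2 ? ·: mm|Mm|MM
M/III-3 ? II-1×II-2: mm|Mm
M/III-4 ? II-4×II-3: mm|Mm|MM
M/IV-1 ? III-1×III-2: mm|Mm|MM
⇒ M over [I-1,I-2,II-1,II-2,II-3,II-4,III-1,III-2,III-3,III-4,IV-1]: 917 consistent
S/I-1 ? ·: ss|Ss|SS
S/I-2 ? ·: ss|Ss|SS
S/II-1 aff I-1×I-2: Ss|SS
S/II-2 ? ·: ss|Ss|SS
S/II-3 ? I-1×I-2: ss|Ss|SS
S/II-4 ? ·: ss|Ss|SS
S/III-1 aff II-1×II-2: Ss|SS
S/III-2 aff ·: Ss|SS
S/III-3 aff II-1×II-2: Ss|SS
S/III-4 aff II-4×II-3: Ss|SS
S/IV-1 ? III-1×III-2: ss|Ss|SS
⇒ S over [I-1,I-2,II-1,II-2,II-3,II-4,III-1,III-2,III-3,III-4,IV-1]: 2753 consistent

III-3 ∈ {Mm SS, Mm Ss, mm SS, mm Ss}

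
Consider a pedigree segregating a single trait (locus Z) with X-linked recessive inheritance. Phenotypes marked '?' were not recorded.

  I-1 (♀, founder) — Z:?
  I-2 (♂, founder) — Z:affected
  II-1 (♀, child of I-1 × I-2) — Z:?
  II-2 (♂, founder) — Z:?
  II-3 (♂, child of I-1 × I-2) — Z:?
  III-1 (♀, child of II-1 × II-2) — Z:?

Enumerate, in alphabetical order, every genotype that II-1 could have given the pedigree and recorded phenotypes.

II-1 ∈ {X^ZX^z, X^zX^z}

Z/I-1 ? ·: X^ZX^Z|X^ZX^z|X^zX^z
Z/I-2 aff ·: X^zY
Z/II-1 ? I-1×I-2: X^ZX^z|X^zX^z
Z/II-2 ? ·: X^ZY|X^zY
Z/II-3 ? I-1×I-2: X^ZY|X^zY
Z/III-1 ? II-1×II-2: X^ZX^Z|X^ZX^z|X^zX^z
⇒ Z over [I-1,I-2,II-1,II-2,II-3,III-1]: 18 consistent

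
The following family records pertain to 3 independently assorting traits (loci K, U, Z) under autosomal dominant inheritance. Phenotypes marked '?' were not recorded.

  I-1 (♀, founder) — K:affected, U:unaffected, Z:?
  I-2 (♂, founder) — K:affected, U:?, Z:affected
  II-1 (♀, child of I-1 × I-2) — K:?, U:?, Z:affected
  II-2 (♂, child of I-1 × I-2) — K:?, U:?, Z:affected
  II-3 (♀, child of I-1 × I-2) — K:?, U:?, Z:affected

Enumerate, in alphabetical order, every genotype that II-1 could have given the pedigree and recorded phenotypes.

K/I-1 aff ·: Kk|KK
K/I-2 aff ·: Kk|KK
K/II-1 ? I-1×I-2: kk|Kk|KK
K/II-2 ? I-1×I-2: kk|Kk|KK
K/II-3 ? I-1×I-2: kk|Kk|KK
⇒ K over [I-1,I-2,II-1,II-2,II-3]: 44 consistent
U/I-1 un ·: uu
U/I-2 ? ·: uu|Uu|UU
U/II-1 ? I-1×I-2: uu|Uu
U/II-2 ? I-1×I-2: uu|Uu
U/II-3 ? I-1×I-2: uu|Uu
⇒ U over [I-1,I-2,II-1,II-2,II-3]: 10 consistent
Z/I-1 ? ·: zz|Zz|ZZ
Z/I-2 aff ·: Zz|ZZ
Z/II-1 aff I-1×I-2: Zz|ZZ
Z/II-2 aff I-1×I-2: Zz|ZZ
Z/II-3 aff I-1×I-2: Zz|ZZ
⇒ Z over [I-1,I-2,II-1,II-2,II-3]: 27 consistent

II-1 ∈ {KK Uu ZZ, KK Uu Zz, KK uu ZZ, KK uu Zz, Kk Uu ZZ, Kk Uu Zz, Kk uu ZZ, Kk uu Zz, kk Uu ZZ, kk Uu Zz, kk uu ZZ, kk uu Zz}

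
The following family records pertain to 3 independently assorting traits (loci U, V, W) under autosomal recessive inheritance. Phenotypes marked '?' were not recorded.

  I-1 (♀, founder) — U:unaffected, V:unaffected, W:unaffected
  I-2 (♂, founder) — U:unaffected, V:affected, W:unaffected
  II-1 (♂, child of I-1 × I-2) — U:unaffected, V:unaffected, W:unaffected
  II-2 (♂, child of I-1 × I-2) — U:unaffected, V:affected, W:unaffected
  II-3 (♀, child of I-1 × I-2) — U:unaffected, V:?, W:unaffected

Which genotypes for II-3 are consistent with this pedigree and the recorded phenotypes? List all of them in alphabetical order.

II-3 ∈ {UU Vv WW, UU Vv Ww, UU vv WW, UU vv Ww, Uu Vv WW, Uu Vv Ww, Uu vv WW, Uu vv Ww}

U/I-1 un ·: UU|Uu
U/I-2 un ·: UU|Uu
U/II-1 un I-1×I-2: UU|Uu
U/II-2 un I-1×I-2: UU|Uu
U/II-3 un I-1×I-2: UU|Uu
⇒ U over [I-1,I-2,II-1,II-2,II-3]: 25 consistent
V/I-1 un ·: Vv
V/I-2 aff ·: vv
V/II-1 un I-1×I-2: Vv
V/II-2 aff I-1×I-2: vv
V/II-3 ? I-1×I-2: Vv|vv
⇒ V over [I-1,I-2,II-1,II-2,II-3]: 2 consistent
W/I-1 un ·: WW|Ww
W/I-2 un ·: WW|Ww
W/II-1 un I-1×I-2: WW|Ww
W/II-2 un I-1×I-2: WW|Ww
W/II-3 un I-1×I-2: WW|Ww
⇒ W over [I-1,I-2,II-1,II-2,II-3]: 25 consistent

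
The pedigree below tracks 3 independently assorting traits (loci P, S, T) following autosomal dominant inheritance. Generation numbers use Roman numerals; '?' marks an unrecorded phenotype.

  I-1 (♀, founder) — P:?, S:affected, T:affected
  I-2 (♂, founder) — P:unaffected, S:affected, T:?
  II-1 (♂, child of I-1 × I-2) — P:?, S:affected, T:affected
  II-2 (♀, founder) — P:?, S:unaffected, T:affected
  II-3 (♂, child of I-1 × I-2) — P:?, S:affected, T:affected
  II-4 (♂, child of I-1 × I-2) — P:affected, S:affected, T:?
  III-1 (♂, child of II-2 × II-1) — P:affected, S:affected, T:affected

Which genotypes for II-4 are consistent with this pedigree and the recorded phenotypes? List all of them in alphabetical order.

II-4 ∈ {Pp SS TT, Pp SS Tt, Pp SS tt, Pp Ss TT, Pp Ss Tt, Pp Ss tt}

P/I-1 ? ·: Pp|PP
P/I-2 un ·: pp
P/II-1 ? I-1×I-2: pp|Pp
P/II-2 ? ·: pp|Pp|PP
P/II-3 ? I-1×I-2: pp|Pp
P/II-4 aff I-1×I-2: Pp
P/III-1 aff II-2×II-1: Pp|PP
⇒ P over [I-1,I-2,II-1,II-2,II-3,II-4,III-1]: 19 consistent
S/I-1 aff ·: Ss|SS
S/I-2 aff ·: Ss|SS
S/II-1 aff I-1×I-2: Ss|SS
S/II-2 un ·: ss
S/II-3 aff I-1×I-2: Ss|SS
S/II-4 aff I-1×I-2: Ss|SS
S/III-1 aff II-2×II-1: Ss
⇒ S over [I-1,I-2,II-1,II-2,II-3,II-4,III-1]: 25 consistent
T/I-1 aff ·: Tt|TT
T/I-2 ? ·: tt|Tt|TT
T/II-1 aff I-1×I-2: Tt|TT
T/II-2 aff ·: Tt|TT
T/II-3 aff I-1×I-2: Tt|TT
T/II-4 ? I-1×I-2: tt|Tt|TT
T/III-1 aff II-2×II-1: Tt|TT
⇒ T over [I-1,I-2,II-1,II-2,II-3,II-4,III-1]: 113 consistent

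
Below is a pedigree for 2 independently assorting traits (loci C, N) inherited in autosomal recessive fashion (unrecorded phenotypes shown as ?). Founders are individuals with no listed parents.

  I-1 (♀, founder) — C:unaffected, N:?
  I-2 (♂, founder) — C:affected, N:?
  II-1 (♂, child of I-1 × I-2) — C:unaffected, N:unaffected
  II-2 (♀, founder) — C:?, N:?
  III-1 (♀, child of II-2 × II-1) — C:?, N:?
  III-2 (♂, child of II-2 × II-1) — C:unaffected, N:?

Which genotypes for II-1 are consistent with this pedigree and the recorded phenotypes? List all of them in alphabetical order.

II-1 ∈ {Cc NN, Cc Nn}

C/I-1 un ·: CC|Cc
C/I-2 aff ·: cc
C/II-1 un I-1×I-2: Cc
C/II-2 ? ·: CC|Cc|cc
C/III-1 ? II-2×II-1: CC|Cc|cc
C/III-2 un II-2×II-1: CC|Cc
⇒ C over [I-1,I-2,II-1,II-2,III-1,III-2]: 24 consistent
N/I-1 ? ·: NN|Nn|nn
N/I-2 ? ·: NN|Nn|nn
N/II-1 un I-1×I-2: NN|Nn
N/II-2 ? ·: NN|Nn|nn
N/III-1 ? II-2×II-1: NN|Nn|nn
N/III-2 ? II-2×II-1: NN|Nn|nn
⇒ N over [I-1,I-2,II-1,II-2,III-1,III-2]: 143 consistent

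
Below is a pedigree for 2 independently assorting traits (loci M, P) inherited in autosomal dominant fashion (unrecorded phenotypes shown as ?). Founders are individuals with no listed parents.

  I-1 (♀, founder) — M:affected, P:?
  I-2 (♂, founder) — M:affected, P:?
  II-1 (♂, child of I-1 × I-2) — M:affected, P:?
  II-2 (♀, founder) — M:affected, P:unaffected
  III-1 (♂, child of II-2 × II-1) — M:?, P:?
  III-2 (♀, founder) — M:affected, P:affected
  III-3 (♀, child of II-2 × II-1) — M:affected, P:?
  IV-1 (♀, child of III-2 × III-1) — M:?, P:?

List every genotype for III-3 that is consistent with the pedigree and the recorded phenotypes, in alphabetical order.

III-3 ∈ {MM Pp, MM pp, Mm Pp, Mm pp}

M/I-1 aff ·: Mm|MM
M/I-2 aff ·: Mm|MM
M/II-1 aff I-1×I-2: Mm|MM
M/II-2 aff ·: Mm|MM
M/III-1 ? II-2×II-1: mm|Mm|MM
M/III-2 aff ·: Mm|MM
M/III-3 aff II-2×II-1: Mm|MM
M/IV-1 ? III-2×III-1: mm|Mm|MM
⇒ M over [I-1,I-2,II-1,II-2,III-1,III-2,III-3,IV-1]: 190 consistent
P/I-1 ? ·: pp|Pp|PP
P/I-2 ? ·: pp|Pp|PP
P/II-1 ? I-1×I-2: pp|Pp|PP
P/II-2 un ·: pp
P/III-1 ? II-2×II-1: pp|Pp
P/III-2 aff ·: Pp|PP
P/III-3 ? II-2×II-1: pp|Pp
P/IV-1 ? III-2×III-1: pp|Pp|PP
⇒ P over [I-1,I-2,II-1,II-2,III-1,III-2,III-3,IV-1]: 144 consistent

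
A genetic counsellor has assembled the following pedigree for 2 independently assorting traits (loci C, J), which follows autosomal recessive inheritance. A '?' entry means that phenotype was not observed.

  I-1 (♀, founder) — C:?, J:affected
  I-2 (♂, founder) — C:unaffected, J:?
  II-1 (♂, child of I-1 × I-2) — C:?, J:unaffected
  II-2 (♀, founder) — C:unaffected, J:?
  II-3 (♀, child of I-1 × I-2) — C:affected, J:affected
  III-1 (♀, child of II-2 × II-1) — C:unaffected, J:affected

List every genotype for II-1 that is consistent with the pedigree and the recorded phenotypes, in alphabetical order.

C/I-1 ? ·: Cc|cc
C/I-2 un ·: Cc
C/II-1 ? I-1×I-2: CC|Cc|cc
C/II-2 un ·: CC|Cc
C/II-3 aff I-1×I-2: cc
C/III-1 un II-2×II-1: CC|Cc
⇒ C over [I-1,I-2,II-1,II-2,II-3,III-1]: 15 consistent
J/I-1 aff ·: jj
J/I-2 ? ·: Jj
J/II-1 un I-1×I-2: Jj
J/II-2 ? ·: Jj|jj
J/II-3 aff I-1×I-2: jj
J/III-1 aff II-2×II-1: jj
⇒ J over [I-1,I-2,II-1,II-2,II-3,III-1]: 2 consistent

II-1 ∈ {CC Jj, Cc Jj, cc Jj}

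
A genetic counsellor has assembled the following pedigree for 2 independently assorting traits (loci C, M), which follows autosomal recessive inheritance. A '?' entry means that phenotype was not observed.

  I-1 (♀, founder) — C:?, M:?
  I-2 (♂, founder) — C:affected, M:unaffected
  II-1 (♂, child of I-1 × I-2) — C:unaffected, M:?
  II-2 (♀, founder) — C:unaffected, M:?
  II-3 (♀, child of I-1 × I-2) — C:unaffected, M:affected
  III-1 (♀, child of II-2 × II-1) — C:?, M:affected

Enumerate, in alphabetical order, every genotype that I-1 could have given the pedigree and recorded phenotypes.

I-1 ∈ {CC Mm, CC mm, Cc Mm, Cc mm}

C/I-1 ? ·: CC|Cc
C/I-2 aff ·: cc
C/II-1 un I-1×I-2: Cc
C/II-2 un ·: CC|Cc
C/II-3 un I-1×I-2: Cc
C/III-1 ? II-2×II-1: CC|Cc|cc
⇒ C over [I-1,I-2,II-1,II-2,II-3,III-1]: 10 consistent
M/I-1 ? ·: Mm|mm
M/I-2 un ·: Mm
M/II-1 ? I-1×I-2: Mm|mm
M/II-2 ? ·: Mm|mm
M/II-3 aff I-1×I-2: mm
M/III-1 aff II-2×II-1: mm
⇒ M over [I-1,I-2,II-1,II-2,II-3,III-1]: 8 consistent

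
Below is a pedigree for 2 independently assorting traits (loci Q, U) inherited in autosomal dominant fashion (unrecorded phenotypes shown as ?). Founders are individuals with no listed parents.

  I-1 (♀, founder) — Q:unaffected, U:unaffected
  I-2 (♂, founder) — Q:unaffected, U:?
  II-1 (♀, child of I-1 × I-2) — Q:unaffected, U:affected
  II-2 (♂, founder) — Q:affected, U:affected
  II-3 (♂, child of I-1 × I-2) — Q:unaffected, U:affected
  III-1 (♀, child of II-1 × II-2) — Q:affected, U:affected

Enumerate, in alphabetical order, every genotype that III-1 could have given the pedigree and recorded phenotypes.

III-1 ∈ {Qq UU, Qq Uu}

Q/I-1 un ·: qq
Q/I-2 un ·: qq
Q/II-1 un I-1×I-2: qq
Q/II-2 aff ·: Qq|QQ
Q/II-3 un I-1×I-2: qq
Q/III-1 aff II-1×II-2: Qq
⇒ Q over [I-1,I-2,II-1,II-2,II-3,III-1]: 2 consistent
U/I-1 un ·: uu
U/I-2 ? ·: Uu|UU
U/II-1 aff I-1×I-2: Uu
U/II-2 aff ·: Uu|UU
U/II-3 aff I-1×I-2: Uu
U/III-1 aff II-1×II-2: Uu|UU
⇒ U over [I-1,I-2,II-1,II-2,II-3,III-1]: 8 consistent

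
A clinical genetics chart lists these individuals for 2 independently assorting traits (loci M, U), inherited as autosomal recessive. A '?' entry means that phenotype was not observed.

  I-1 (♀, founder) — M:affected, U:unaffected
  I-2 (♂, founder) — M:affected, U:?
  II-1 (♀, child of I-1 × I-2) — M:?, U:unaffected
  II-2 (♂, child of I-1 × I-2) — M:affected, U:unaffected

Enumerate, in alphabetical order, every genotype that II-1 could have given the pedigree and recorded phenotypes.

M/I-1 aff ·: mm
M/I-2 aff ·: mm
M/II-1 ? I-1×I-2: mm
M/II-2 aff I-1×I-2: mm
⇒ M over [I-1,I-2,II-1,II-2]: 1 consistent
U/I-1 un ·: UU|Uu
U/I-2 ? ·: UU|Uu|uu
U/II-1 un I-1×I-2: UU|Uu
U/II-2 un I-1×I-2: UU|Uu
⇒ U over [I-1,I-2,II-1,II-2]: 15 consistent

II-1 ∈ {mm UU, mm Uu}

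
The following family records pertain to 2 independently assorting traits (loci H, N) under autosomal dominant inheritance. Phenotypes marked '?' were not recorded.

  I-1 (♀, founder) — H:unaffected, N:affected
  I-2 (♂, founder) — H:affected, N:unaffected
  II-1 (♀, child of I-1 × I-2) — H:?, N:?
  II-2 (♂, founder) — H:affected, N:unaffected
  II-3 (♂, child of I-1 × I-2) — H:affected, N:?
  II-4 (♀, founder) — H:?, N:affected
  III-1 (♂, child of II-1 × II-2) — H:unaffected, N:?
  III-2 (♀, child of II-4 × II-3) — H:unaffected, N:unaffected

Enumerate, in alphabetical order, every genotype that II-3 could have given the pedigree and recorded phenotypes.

II-3 ∈ {Hh Nn, Hh nn}

H/I-1 un ·: hh
H/I-2 aff ·: Hh|HH
H/II-1 ? I-1×I-2: hh|Hh
H/II-2 aff ·: Hh
H/II-3 aff I-1×I-2: Hh
H/II-4 ? ·: hh|Hh
H/III-1 un II-1×II-2: hh
H/III-2 un II-4×II-3: hh
⇒ H over [I-1,I-2,II-1,II-2,II-3,II-4,III-1,III-2]: 6 consistent
N/I-1 aff ·: Nn|NN
N/I-2 un ·: nn
N/II-1 ? I-1×I-2: nn|Nn
N/II-2 un ·: nn
N/II-3 ? I-1×I-2: nn|Nn
N/II-4 aff ·: Nn
N/III-1 ? II-1×II-2: nn|Nn
N/III-2 un II-4×II-3: nn
⇒ N over [I-1,I-2,II-1,II-2,II-3,II-4,III-1,III-2]: 8 consistent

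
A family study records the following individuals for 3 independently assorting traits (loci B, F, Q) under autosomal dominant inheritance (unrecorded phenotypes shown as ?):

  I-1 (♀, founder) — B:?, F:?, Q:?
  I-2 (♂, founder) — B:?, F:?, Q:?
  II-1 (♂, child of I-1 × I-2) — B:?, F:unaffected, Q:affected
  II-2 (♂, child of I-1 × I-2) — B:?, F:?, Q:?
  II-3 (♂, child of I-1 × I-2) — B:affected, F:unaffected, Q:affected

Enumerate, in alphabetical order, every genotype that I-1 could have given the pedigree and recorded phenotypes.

B/I-1 ? ·: bb|Bb|BB
B/I-2 ? ·: bb|Bb|BB
B/II-1 ? I-1×I-2: bb|Bb|BB
B/II-2 ? I-1×I-2: bb|Bb|BB
B/II-3 aff I-1×I-2: Bb|BB
⇒ B over [I-1,I-2,II-1,II-2,II-3]: 45 consistent
F/I-1 ? ·: ff|Ff
F/I-2 ? ·: ff|Ff
F/II-1 un I-1×I-2: ff
F/II-2 ? I-1×I-2: ff|Ff|FF
F/II-3 un I-1×I-2: ff
⇒ F over [I-1,I-2,II-1,II-2,II-3]: 8 consistent
Q/I-1 ? ·: qq|Qq|QQ
Q/I-2 ? ·: qq|Qq|QQ
Q/II-1 aff I-1×I-2: Qq|QQ
Q/II-2 ? I-1×I-2: qq|Qq|QQ
Q/II-3 aff I-1×I-2: Qq|QQ
⇒ Q over [I-1,I-2,II-1,II-2,II-3]: 35 consistent

I-1 ∈ {BB Ff QQ, BB Ff Qq, BB Ff qq, BB ff QQ, BB ff Qq, BB ff qq, Bb Ff QQ, Bb Ff Qq, Bb Ff qq, Bb ff QQ, Bb ff Qq, Bb ff qq, bb Ff QQ, bb Ff Qq, bb Ff qq, bb ff QQ, bb ff Qq, bb ff qq}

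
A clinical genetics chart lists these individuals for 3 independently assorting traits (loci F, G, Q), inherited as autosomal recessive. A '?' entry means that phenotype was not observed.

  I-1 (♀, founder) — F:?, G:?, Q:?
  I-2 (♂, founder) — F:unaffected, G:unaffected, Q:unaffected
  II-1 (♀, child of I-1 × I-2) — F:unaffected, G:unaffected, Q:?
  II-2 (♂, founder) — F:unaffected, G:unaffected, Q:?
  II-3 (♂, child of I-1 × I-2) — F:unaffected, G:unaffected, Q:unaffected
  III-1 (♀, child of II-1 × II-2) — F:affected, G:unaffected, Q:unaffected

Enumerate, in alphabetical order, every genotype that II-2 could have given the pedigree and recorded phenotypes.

F/I-1 ? ·: FF|Ff|ff
F/I-2 un ·: FF|Ff
F/II-1 un I-1×I-2: Ff
F/II-2 un ·: Ff
F/II-3 un I-1×I-2: FF|Ff
F/III-1 aff II-1×II-2: ff
⇒ F over [I-1,I-2,II-1,II-2,II-3,III-1]: 8 consistent
G/I-1 ? ·: GG|Gg|gg
G/I-2 un ·: GG|Gg
G/II-1 un I-1×I-2: GG|Gg
G/II-2 un ·: GG|Gg
G/II-3 un I-1×I-2: GG|Gg
G/III-1 un II-1×II-2: GG|Gg
⇒ G over [I-1,I-2,II-1,II-2,II-3,III-1]: 53 consistent
Q/I-1 ? ·: QQ|Qq|qq
Q/I-2 un ·: QQ|Qq
Q/II-1 ? I-1×I-2: QQ|Qq|qq
Q/II-2 ? ·: QQ|Qq|qq
Q/II-3 un I-1×I-2: QQ|Qq
Q/III-1 un II-1×II-2: QQ|Qq
⇒ Q over [I-1,I-2,II-1,II-2,II-3,III-1]: 74 consistent

II-2 ∈ {Ff GG QQ, Ff GG Qq, Ff GG qq, Ff Gg QQ, Ff Gg Qq, Ff Gg qq}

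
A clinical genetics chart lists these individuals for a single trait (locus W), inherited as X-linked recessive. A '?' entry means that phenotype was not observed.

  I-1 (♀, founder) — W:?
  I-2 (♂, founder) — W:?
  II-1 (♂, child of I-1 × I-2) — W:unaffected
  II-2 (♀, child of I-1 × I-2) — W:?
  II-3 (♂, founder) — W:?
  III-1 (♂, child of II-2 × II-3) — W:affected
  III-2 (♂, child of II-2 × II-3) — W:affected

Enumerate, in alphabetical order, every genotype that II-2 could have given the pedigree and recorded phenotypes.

II-2 ∈ {X^WX^w, X^wX^w}

W/I-1 ? ·: X^WX^W|X^WX^w
W/I-2 ? ·: X^WY|X^wY
W/II-1 un I-1×I-2: X^WY
W/II-2 ? I-1×I-2: X^WX^w|X^wX^w
W/II-3 ? ·: X^WY|X^wY
W/III-1 aff II-2×II-3: X^wY
W/III-2 aff II-2×II-3: X^wY
⇒ W over [I-1,I-2,II-1,II-2,II-3,III-1,III-2]: 8 consistent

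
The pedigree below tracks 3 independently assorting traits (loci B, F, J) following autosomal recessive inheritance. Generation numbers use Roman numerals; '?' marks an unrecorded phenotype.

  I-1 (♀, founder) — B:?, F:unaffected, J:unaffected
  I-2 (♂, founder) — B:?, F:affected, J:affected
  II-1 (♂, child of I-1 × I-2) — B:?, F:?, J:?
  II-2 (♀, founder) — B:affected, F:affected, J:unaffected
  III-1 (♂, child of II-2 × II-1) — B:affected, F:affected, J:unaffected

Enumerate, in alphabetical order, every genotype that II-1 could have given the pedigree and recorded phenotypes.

B/I-1 ? ·: BB|Bb|bb
B/I-2 ? ·: BB|Bb|bb
B/II-1 ? I-1×I-2: Bb|bb
B/II-2 aff ·: bb
B/III-1 aff II-2×II-1: bb
⇒ B over [I-1,I-2,II-1,II-2,III-1]: 11 consistent
F/I-1 un ·: FF|Ff
F/I-2 aff ·: ff
F/II-1 ? I-1×I-2: Ff|ff
F/II-2 aff ·: ff
F/III-1 aff II-2×II-1: ff
⇒ F over [I-1,I-2,II-1,II-2,III-1]: 3 consistent
J/I-1 un ·: JJ|Jj
J/I-2 aff ·: jj
J/II-1 ? I-1×I-2: Jj|jj
J/II-2 un ·: JJ|Jj
J/III-1 un II-2×II-1: JJ|Jj
⇒ J over [I-1,I-2,II-1,II-2,III-1]: 10 consistent

II-1 ∈ {Bb Ff Jj, Bb Ff jj, Bb ff Jj, Bb ff jj, bb Ff Jj, bb Ff jj, bb ff Jj, bb ff jj}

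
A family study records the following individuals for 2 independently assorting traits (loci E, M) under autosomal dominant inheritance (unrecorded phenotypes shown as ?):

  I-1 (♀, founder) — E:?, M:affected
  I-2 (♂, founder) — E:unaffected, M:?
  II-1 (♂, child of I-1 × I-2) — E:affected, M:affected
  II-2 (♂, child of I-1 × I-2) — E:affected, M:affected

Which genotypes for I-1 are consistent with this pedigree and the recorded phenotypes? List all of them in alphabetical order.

E/I-1 ? ·: Ee|EE
E/I-2 un ·: ee
E/II-1 aff I-1×I-2: Ee
E/II-2 aff I-1×I-2: Ee
⇒ E over [I-1,I-2,II-1,II-2]: 2 consistent
M/I-1 aff ·: Mm|MM
M/I-2 ? ·: mm|Mm|MM
M/II-1 aff I-1×I-2: Mm|MM
M/II-2 aff I-1×I-2: Mm|MM
⇒ M over [I-1,I-2,II-1,II-2]: 15 consistent

I-1 ∈ {EE MM, EE Mm, Ee MM, Ee Mm}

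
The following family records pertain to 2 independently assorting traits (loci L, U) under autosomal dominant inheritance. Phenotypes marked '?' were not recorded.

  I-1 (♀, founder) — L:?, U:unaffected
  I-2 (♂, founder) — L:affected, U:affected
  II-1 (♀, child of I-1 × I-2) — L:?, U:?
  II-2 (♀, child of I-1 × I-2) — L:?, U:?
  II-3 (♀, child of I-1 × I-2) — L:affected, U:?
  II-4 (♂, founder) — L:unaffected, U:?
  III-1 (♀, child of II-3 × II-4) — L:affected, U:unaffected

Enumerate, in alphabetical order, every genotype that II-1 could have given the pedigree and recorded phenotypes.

L/I-1 ? ·: ll|Ll|LL
L/I-2 aff ·: Ll|LL
L/II-1 ? I-1×I-2: ll|Ll|LL
L/II-2 ? I-1×I-2: ll|Ll|LL
L/II-3 aff I-1×I-2: Ll|LL
L/II-4 un ·: ll
L/III-1 aff II-3×II-4: Ll
⇒ L over [I-1,I-2,II-1,II-2,II-3,II-4,III-1]: 40 consistent
U/I-1 un ·: uu
U/I-2 aff ·: Uu|UU
U/II-1 ? I-1×I-2: uu|Uu
U/II-2 ? I-1×I-2: uu|Uu
U/II-3 ? I-1×I-2: uu|Uu
U/II-4 ? ·: uu|Uu
U/III-1 un II-3×II-4: uu
⇒ U over [I-1,I-2,II-1,II-2,II-3,II-4,III-1]: 18 consistent

II-1 ∈ {LL Uu, LL uu, Ll Uu, Ll uu, ll Uu, ll uu}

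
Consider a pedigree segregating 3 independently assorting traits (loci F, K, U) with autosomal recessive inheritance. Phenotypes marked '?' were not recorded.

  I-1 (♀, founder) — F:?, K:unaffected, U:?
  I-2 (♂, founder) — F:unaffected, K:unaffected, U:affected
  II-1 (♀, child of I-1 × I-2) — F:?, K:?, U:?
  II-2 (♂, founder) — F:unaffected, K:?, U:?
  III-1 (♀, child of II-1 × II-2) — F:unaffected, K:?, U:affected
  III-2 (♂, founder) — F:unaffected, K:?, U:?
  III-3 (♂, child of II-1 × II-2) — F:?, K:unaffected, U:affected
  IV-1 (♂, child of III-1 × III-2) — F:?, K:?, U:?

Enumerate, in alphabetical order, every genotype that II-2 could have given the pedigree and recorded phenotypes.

II-2 ∈ {FF KK Uu, FF KK uu, FF Kk Uu, FF Kk uu, FF kk Uu, FF kk uu, Ff KK Uu, Ff KK uu, Ff Kk Uu, Ff Kk uu, Ff kk Uu, Ff kk uu}

F/I-1 ? ·: FF|Ff|ff
F/I-2 un ·: FF|Ff
F/II-1 ? I-1×I-2: FF|Ff|ff
F/II-2 un ·: FF|Ff
F/III-1 un II-1×II-2: FF|Ff
F/III-2 un ·: FF|Ff
F/III-3 ? II-1×II-2: FF|Ff|ff
F/IV-1 ? III-1×III-2: FF|Ff|ff
⇒ F over [I-1,I-2,II-1,II-2,III-1,III-2,III-3,IV-1]: 306 consistent
K/I-1 un ·: KK|Kk
K/I-2 un ·: KK|Kk
K/II-1 ? I-1×I-2: KK|Kk|kk
K/II-2 ? ·: KK|Kk|kk
K/III-1 ? II-1×II-2: KK|Kk|kk
K/III-2 ? ·: KK|Kk|kk
K/III-3 un II-1×II-2: KK|Kk
K/IV-1 ? III-1×III-2: KK|Kk|kk
⇒ K over [I-1,I-2,II-1,II-2,III-1,III-2,III-3,IV-1]: 339 consistent
U/I-1 ? ·: UU|Uu|uu
U/I-2 aff ·: uu
U/II-1 ? I-1×I-2: Uu|uu
U/II-2 ? ·: Uu|uu
U/III-1 aff II-1×II-2: uu
U/III-2 ? ·: UU|Uu|uu
U/III-3 aff II-1×II-2: uu
U/IV-1 ? III-1×III-2: Uu|uu
⇒ U over [I-1,I-2,II-1,II-2,III-1,III-2,III-3,IV-1]: 32 consistent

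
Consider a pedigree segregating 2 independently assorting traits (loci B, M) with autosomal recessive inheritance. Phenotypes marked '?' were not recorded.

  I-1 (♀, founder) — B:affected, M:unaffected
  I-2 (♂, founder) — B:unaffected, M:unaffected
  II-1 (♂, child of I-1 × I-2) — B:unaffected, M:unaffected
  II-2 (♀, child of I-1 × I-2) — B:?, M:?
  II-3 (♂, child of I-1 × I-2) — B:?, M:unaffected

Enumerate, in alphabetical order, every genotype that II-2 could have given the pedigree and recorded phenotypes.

II-2 ∈ {Bb MM, Bb Mm, Bb mm, bb MM, bb Mm, bb mm}

B/I-1 aff ·: bb
B/I-2 un ·: BB|Bb
B/II-1 un I-1×I-2: Bb
B/II-2 ? I-1×I-2: Bb|bb
B/II-3 ? I-1×I-2: Bb|bb
⇒ B over [I-1,I-2,II-1,II-2,II-3]: 5 consistent
M/I-1 un ·: MM|Mm
M/I-2 un ·: MM|Mm
M/II-1 un I-1×I-2: MM|Mm
M/II-2 ? I-1×I-2: MM|Mm|mm
M/II-3 un I-1×I-2: MM|Mm
⇒ M over [I-1,I-2,II-1,II-2,II-3]: 29 consistent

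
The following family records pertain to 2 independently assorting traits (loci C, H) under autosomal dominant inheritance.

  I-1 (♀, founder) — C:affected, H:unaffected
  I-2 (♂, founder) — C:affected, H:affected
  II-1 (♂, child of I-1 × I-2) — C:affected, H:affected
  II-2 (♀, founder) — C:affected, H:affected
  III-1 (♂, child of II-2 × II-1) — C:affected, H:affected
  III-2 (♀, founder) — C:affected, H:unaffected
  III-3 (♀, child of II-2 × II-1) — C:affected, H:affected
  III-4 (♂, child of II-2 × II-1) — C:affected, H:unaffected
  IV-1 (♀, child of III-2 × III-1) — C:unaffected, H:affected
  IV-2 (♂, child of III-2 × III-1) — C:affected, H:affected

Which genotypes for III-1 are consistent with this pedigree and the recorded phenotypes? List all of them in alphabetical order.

III-1 ∈ {Cc HH, Cc Hh}

C/I-1 aff ·: Cc|CC
C/I-2 aff ·: Cc|CC
C/II-1 aff I-1×I-2: Cc|CC
C/II-2 aff ·: Cc|CC
C/III-1 aff II-2×II-1: Cc
C/III-2 aff ·: Cc
C/III-3 aff II-2×II-1: Cc|CC
C/III-4 aff II-2×II-1: Cc|CC
C/IV-1 un III-2×III-1: cc
C/IV-2 aff III-2×III-1: Cc|CC
⇒ C over [I-1,I-2,II-1,II-2,III-1,III-2,III-3,III-4,IV-1,IV-2]: 80 consistent
H/I-1 un ·: hh
H/I-2 aff ·: Hh|HH
H/II-1 aff I-1×I-2: Hh
H/II-2 aff ·: Hh
H/III-1 aff II-2×II-1: Hh|HH
H/III-2 un ·: hh
H/III-3 aff II-2×II-1: Hh|HH
H/III-4 un II-2×II-1: hh
H/IV-1 aff III-2×III-1: Hh
H/IV-2 aff III-2×III-1: Hh
⇒ H over [I-1,I-2,II-1,II-2,III-1,III-2,III-3,III-4,IV-1,IV-2]: 8 consistent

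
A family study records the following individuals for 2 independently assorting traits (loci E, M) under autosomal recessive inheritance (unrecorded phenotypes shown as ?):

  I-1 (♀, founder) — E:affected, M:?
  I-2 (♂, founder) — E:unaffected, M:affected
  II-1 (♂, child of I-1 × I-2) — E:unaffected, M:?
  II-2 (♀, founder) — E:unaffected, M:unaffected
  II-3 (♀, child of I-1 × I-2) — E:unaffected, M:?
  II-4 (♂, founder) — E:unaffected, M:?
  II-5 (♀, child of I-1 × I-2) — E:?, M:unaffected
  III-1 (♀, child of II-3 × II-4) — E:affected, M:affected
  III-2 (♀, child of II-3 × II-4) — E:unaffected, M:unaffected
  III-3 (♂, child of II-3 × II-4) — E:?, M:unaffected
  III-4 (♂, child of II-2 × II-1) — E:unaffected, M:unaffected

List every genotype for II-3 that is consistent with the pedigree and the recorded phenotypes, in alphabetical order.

E/I-1 aff ·: ee
E/I-2 un ·: EE|Ee
E/II-1 un I-1×I-2: Ee
E/II-2 un ·: EE|Ee
E/II-3 un I-1×I-2: Ee
E/II-4 un ·: Ee
E/II-5 ? I-1×I-2: Ee|ee
E/III-1 aff II-3×II-4: ee
E/III-2 un II-3×II-4: EE|Ee
E/III-3 ? II-3×II-4: EE|Ee|ee
E/III-4 un II-2×II-1: EE|Ee
⇒ E over [I-1,I-2,II-1,II-2,II-3,II-4,II-5,III-1,III-2,III-3,III-4]: 72 consistent
M/I-1 ? ·: MM|Mm
M/I-2 aff ·: mm
M/II-1 ? I-1×I-2: Mm|mm
M/II-2 un ·: MM|Mm
M/II-3 ? I-1×I-2: Mm|mm
M/II-4 ? ·: Mm|mm
M/II-5 un I-1×I-2: Mm
M/III-1 aff II-3×II-4: mm
M/III-2 un II-3×II-4: MM|Mm
M/III-3 un II-3×II-4: MM|Mm
M/III-4 un II-2×II-1: MM|Mm
⇒ M over [I-1,I-2,II-1,II-2,II-3,II-4,II-5,III-1,III-2,III-3,III-4]: 56 consistent

II-3 ∈ {Ee Mm, Ee mm}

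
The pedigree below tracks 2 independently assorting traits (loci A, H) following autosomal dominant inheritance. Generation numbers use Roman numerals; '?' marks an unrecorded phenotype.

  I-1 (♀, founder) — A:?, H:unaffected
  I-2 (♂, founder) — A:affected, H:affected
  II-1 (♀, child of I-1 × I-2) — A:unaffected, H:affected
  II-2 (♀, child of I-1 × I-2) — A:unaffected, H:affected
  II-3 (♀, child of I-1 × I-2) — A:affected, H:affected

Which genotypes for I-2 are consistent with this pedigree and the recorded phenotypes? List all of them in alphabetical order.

A/I-1 ? ·: aa|Aa
A/I-2 aff ·: Aa
A/II-1 un I-1×I-2: aa
A/II-2 un I-1×I-2: aa
A/II-3 aff I-1×I-2: Aa|AA
⇒ A over [I-1,I-2,II-1,II-2,II-3]: 3 consistent
H/I-1 un ·: hh
H/I-2 aff ·: Hh|HH
H/II-1 aff I-1×I-2: Hh
H/II-2 aff I-1×I-2: Hh
H/II-3 aff I-1×I-2: Hh
⇒ H over [I-1,I-2,II-1,II-2,II-3]: 2 consistent

I-2 ∈ {Aa HH, Aa Hh}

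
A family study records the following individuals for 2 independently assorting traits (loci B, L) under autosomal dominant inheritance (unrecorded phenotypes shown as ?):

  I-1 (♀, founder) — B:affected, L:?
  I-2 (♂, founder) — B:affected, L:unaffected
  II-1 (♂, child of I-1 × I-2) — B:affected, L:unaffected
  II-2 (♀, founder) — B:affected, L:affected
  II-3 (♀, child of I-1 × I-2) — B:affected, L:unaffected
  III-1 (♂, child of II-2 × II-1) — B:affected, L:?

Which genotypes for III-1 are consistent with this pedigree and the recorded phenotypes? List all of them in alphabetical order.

B/I-1 aff ·: Bb|BB
B/I-2 aff ·: Bb|BB
B/II-1 aff I-1×I-2: Bb|BB
B/II-2 aff ·: Bb|BB
B/II-3 aff I-1×I-2: Bb|BB
B/III-1 aff II-2×II-1: Bb|BB
⇒ B over [I-1,I-2,II-1,II-2,II-3,III-1]: 45 consistent
L/I-1 ? ·: ll|Ll
L/I-2 un ·: ll
L/II-1 un I-1×I-2: ll
L/II-2 aff ·: Ll|LL
L/II-3 un I-1×I-2: ll
L/III-1 ? II-2×II-1: ll|Ll
⇒ L over [I-1,I-2,II-1,II-2,II-3,III-1]: 6 consistent

III-1 ∈ {BB Ll, BB ll, Bb Ll, Bb ll}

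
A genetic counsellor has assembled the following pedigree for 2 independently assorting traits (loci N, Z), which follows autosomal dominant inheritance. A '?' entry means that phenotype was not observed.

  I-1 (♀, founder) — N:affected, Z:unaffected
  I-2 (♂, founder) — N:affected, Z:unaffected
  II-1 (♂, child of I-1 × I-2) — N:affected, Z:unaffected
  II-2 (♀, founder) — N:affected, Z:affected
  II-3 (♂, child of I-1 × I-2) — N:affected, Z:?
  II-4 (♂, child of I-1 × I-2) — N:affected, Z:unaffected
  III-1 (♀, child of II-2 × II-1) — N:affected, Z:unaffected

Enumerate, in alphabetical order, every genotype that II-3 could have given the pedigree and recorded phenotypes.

II-3 ∈ {NN zz, Nn zz}

N/I-1 aff ·: Nn|NN
N/I-2 aff ·: Nn|NN
N/II-1 aff I-1×I-2: Nn|NN
N/II-2 aff ·: Nn|NN
N/II-3 aff I-1×I-2: Nn|NN
N/II-4 aff I-1×I-2: Nn|NN
N/III-1 aff II-2×II-1: Nn|NN
⇒ N over [I-1,I-2,II-1,II-2,II-3,II-4,III-1]: 87 consistent
Z/I-1 un ·: zz
Z/I-2 un ·: zz
Z/II-1 un I-1×I-2: zz
Z/II-2 aff ·: Zz
Z/II-3 ? I-1×I-2: zz
Z/II-4 un I-1×I-2: zz
Z/III-1 un II-2×II-1: zz
⇒ Z over [I-1,I-2,II-1,II-2,II-3,II-4,III-1]: 1 consistent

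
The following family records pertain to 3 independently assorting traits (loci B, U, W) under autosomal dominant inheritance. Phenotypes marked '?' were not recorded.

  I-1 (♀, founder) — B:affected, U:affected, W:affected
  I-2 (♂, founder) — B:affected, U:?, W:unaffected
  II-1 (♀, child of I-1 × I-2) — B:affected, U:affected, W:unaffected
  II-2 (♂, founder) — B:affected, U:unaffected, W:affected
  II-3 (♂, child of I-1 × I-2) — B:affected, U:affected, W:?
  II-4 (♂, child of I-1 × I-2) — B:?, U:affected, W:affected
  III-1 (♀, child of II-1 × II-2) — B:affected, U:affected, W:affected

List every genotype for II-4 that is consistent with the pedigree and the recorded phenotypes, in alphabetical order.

B/I-1 aff ·: Bb|BB
B/I-2 aff ·: Bb|BB
B/II-1 aff I-1×I-2: Bb|BB
B/II-2 aff ·: Bb|BB
B/II-3 aff I-1×I-2: Bb|BB
B/II-4 ? I-1×I-2: bb|Bb|BB
B/III-1 aff II-1×II-2: Bb|BB
⇒ B over [I-1,I-2,II-1,II-2,II-3,II-4,III-1]: 101 consistent
U/I-1 aff ·: Uu|UU
U/I-2 ? ·: uu|Uu|UU
U/II-1 aff I-1×I-2: Uu|UU
U/II-2 un ·: uu
U/II-3 aff I-1×I-2: Uu|UU
U/II-4 aff I-1×I-2: Uu|UU
U/III-1 aff II-1×II-2: Uu
⇒ U over [I-1,I-2,II-1,II-2,II-3,II-4,III-1]: 27 consistent
W/I-1 aff ·: Ww
W/I-2 un ·: ww
W/II-1 un I-1×I-2: ww
W/II-2 aff ·: Ww|WW
W/II-3 ? I-1×I-2: ww|Ww
W/II-4 aff I-1×I-2: Ww
W/III-1 aff II-1×II-2: Ww
⇒ W over [I-1,I-2,II-1,II-2,II-3,II-4,III-1]: 4 consistent

II-4 ∈ {BB UU Ww, BB Uu Ww, Bb UU Ww, Bb Uu Ww, bb UU Ww, bb Uu Ww}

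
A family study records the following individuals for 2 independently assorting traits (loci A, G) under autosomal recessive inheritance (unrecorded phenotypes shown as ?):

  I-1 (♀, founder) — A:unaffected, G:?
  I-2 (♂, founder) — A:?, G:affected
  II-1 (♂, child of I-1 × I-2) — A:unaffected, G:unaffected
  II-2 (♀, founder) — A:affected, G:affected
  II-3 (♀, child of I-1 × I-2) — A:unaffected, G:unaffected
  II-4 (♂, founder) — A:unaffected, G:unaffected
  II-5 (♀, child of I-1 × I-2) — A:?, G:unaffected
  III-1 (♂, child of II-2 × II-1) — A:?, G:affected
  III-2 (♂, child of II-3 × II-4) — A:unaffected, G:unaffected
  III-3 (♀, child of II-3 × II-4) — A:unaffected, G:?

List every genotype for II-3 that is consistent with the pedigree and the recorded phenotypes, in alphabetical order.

A/I-1 un ·: AA|Aa
A/I-2 ? ·: AA|Aa|aa
A/II-1 un I-1×I-2: AA|Aa
A/II-2 aff ·: aa
A/II-3 un I-1×I-2: AA|Aa
A/II-4 un ·: AA|Aa
A/II-5 ? I-1×I-2: AA|Aa|aa
A/III-1 ? II-2×II-1: Aa|aa
A/III-2 un II-3×II-4: AA|Aa
A/III-3 un II-3×II-4: AA|Aa
⇒ A over [I-1,I-2,II-1,II-2,II-3,II-4,II-5,III-1,III-2,III-3]: 326 consistent
G/I-1 ? ·: GG|Gg
G/I-2 aff ·: gg
G/II-1 un I-1×I-2: Gg
G/II-2 aff ·: gg
G/II-3 un I-1×I-2: Gg
G/II-4 un ·: GG|Gg
G/II-5 un I-1×I-2: Gg
G/III-1 aff II-2×II-1: gg
G/III-2 un II-3×II-4: GG|Gg
G/III-3 ? II-3×II-4: GG|Gg|gg
⇒ G over [I-1,I-2,II-1,II-2,II-3,II-4,II-5,III-1,III-2,III-3]: 20 consistent

II-3 ∈ {AA Gg, Aa Gg}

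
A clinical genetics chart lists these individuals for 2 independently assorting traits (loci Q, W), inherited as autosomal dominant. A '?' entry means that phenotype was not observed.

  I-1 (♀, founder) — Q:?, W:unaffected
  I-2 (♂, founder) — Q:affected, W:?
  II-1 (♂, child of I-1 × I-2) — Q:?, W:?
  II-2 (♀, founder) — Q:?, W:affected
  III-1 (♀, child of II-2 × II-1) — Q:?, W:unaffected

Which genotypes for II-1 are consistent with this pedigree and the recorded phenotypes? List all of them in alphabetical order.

Q/I-1 ? ·: qq|Qq|QQ
Q/I-2 aff ·: Qq|QQ
Q/II-1 ? I-1×I-2: qq|Qq|QQ
Q/II-2 ? ·: qq|Qq|QQ
Q/III-1 ? II-2×II-1: qq|Qq|QQ
⇒ Q over [I-1,I-2,II-1,II-2,III-1]: 59 consistent
W/I-1 un ·: ww
W/I-2 ? ·: ww|Ww|WW
W/II-1 ? I-1×I-2: ww|Ww
W/II-2 aff ·: Ww
W/III-1 un II-2×II-1: ww
⇒ W over [I-1,I-2,II-1,II-2,III-1]: 4 consistent

II-1 ∈ {QQ Ww, QQ ww, Qq Ww, Qq ww, qq Ww, qq ww}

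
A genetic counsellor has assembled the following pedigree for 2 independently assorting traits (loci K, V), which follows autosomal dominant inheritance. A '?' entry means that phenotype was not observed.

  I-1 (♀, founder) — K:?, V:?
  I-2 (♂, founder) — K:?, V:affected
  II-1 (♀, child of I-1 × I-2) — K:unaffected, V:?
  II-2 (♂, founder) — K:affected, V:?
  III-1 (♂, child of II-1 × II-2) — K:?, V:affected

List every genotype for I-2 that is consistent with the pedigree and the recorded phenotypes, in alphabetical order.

I-2 ∈ {Kk VV, Kk Vv, kk VV, kk Vv}

K/I-1 ? ·: kk|Kk
K/I-2 ? ·: kk|Kk
K/II-1 un I-1×I-2: kk
K/II-2 aff ·: Kk|KK
K/III-1 ? II-1×II-2: kk|Kk
⇒ K over [I-1,I-2,II-1,II-2,III-1]: 12 consistent
V/I-1 ? ·: vv|Vv|VV
V/I-2 aff ·: Vv|VV
V/II-1 ? I-1×I-2: vv|Vv|VV
V/II-2 ? ·: vv|Vv|VV
V/III-1 aff II-1×II-2: Vv|VV
⇒ V over [I-1,I-2,II-1,II-2,III-1]: 45 consistent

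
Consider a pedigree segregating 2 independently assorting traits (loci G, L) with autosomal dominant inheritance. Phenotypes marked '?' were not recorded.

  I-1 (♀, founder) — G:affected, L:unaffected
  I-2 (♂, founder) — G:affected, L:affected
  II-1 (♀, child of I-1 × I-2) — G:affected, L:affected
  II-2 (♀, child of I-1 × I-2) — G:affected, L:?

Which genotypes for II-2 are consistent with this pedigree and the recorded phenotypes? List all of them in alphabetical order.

II-2 ∈ {GG Ll, GG ll, Gg Ll, Gg ll}

G/I-1 aff ·: Gg|GG
G/I-2 aff ·: Gg|GG
G/II-1 aff I-1×I-2: Gg|GG
G/II-2 aff I-1×I-2: Gg|GG
⇒ G over [I-1,I-2,II-1,II-2]: 13 consistent
L/I-1 un ·: ll
L/I-2 aff ·: Ll|LL
L/II-1 aff I-1×I-2: Ll
L/II-2 ? I-1×I-2: ll|Ll
⇒ L over [I-1,I-2,II-1,II-2]: 3 consistent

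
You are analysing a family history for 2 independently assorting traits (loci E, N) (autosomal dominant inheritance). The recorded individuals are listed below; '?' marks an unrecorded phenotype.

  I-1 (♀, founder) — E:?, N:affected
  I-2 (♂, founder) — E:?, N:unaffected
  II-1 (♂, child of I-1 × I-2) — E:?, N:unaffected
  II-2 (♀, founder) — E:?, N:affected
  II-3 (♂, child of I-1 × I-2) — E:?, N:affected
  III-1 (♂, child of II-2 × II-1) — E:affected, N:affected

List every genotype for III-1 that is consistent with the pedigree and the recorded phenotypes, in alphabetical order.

III-1 ∈ {EE Nn, Ee Nn}

E/I-1 ? ·: ee|Ee|EE
E/I-2 ? ·: ee|Ee|EE
E/II-1 ? I-1×I-2: ee|Ee|EE
E/II-2 ? ·: ee|Ee|EE
E/II-3 ? I-1×I-2: ee|Ee|EE
E/III-1 aff II-2×II-1: Ee|EE
⇒ E over [I-1,I-2,II-1,II-2,II-3,III-1]: 113 consistent
N/I-1 aff ·: Nn
N/I-2 un ·: nn
N/II-1 un I-1×I-2: nn
N/II-2 aff ·: Nn|NN
N/II-3 aff I-1×I-2: Nn
N/III-1 aff II-2×II-1: Nn
⇒ N over [I-1,I-2,II-1,II-2,II-3,III-1]: 2 consistent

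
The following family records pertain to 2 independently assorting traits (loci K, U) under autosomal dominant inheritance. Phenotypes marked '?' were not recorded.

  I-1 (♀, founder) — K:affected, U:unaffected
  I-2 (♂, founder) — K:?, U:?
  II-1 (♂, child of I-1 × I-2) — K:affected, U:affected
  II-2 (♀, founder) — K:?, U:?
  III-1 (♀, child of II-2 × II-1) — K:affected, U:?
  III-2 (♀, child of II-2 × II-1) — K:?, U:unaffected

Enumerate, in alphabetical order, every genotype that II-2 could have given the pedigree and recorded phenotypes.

K/I-1 aff ·: Kk|KK
K/I-2 ? ·: kk|Kk|KK
K/II-1 aff I-1×I-2: Kk|KK
K/II-2 ? ·: kk|Kk|KK
K/III-1 aff II-2×II-1: Kk|KK
K/III-2 ? II-2×II-1: kk|Kk|KK
⇒ K over [I-1,I-2,II-1,II-2,III-1,III-2]: 84 consistent
U/I-1 un ·: uu
U/I-2 ? ·: Uu|UU
U/II-1 aff I-1×I-2: Uu
U/II-2 ? ·: uu|Uu
U/III-1 ? II-2×II-1: uu|Uu|UU
U/III-2 un II-2×II-1: uu
⇒ U over [I-1,I-2,II-1,II-2,III-1,III-2]: 10 consistent

II-2 ∈ {KK Uu, KK uu, Kk Uu, Kk uu, kk Uu, kk uu}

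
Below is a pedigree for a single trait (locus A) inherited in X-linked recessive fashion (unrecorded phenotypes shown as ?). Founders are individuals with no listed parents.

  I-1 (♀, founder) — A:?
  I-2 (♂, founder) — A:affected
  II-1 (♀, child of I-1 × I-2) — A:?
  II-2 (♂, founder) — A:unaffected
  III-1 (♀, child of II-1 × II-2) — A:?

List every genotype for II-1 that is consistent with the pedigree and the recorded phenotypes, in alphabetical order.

II-1 ∈ {X^AX^a, X^aX^a}

A/I-1 ? ·: X^AX^A|X^AX^a|X^aX^a
A/I-2 aff ·: X^aY
A/II-1 ? I-1×I-2: X^AX^a|X^aX^a
A/II-2 un ·: X^AY
A/III-1 ? II-1×II-2: X^AX^A|X^AX^a
⇒ A over [I-1,I-2,II-1,II-2,III-1]: 6 consistent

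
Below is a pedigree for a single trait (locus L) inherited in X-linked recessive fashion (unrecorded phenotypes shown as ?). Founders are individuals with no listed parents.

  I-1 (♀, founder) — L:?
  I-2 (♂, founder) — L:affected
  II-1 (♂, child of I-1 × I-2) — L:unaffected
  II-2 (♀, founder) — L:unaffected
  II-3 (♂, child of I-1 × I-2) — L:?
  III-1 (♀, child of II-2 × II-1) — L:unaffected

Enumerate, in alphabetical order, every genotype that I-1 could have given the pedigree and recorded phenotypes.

L/I-1 ? ·: X^LX^L|X^LX^l
L/I-2 aff ·: X^lY
L/II-1 un I-1×I-2: X^LY
L/II-2 un ·: X^LX^L|X^LX^l
L/II-3 ? I-1×I-2: X^LY|X^lY
L/III-1 un II-2×II-1: X^LX^L|X^LX^l
⇒ L over [I-1,I-2,II-1,II-2,II-3,III-1]: 9 consistent

I-1 ∈ {X^LX^L, X^LX^l}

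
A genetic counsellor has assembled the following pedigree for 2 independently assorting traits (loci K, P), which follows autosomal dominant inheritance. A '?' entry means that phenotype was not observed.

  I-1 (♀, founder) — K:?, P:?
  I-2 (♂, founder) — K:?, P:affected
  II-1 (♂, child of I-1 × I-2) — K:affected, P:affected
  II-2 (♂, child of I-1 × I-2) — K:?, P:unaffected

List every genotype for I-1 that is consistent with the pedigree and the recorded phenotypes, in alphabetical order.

I-1 ∈ {KK Pp, KK pp, Kk Pp, Kk pp, kk Pp, kk pp}

K/I-1 ? ·: kk|Kk|KK
K/I-2 ? ·: kk|Kk|KK
K/II-1 aff I-1×I-2: Kk|KK
K/II-2 ? I-1×I-2: kk|Kk|KK
⇒ K over [I-1,I-2,II-1,II-2]: 21 consistent
P/I-1 ? ·: pp|Pp
P/I-2 aff ·: Pp
P/II-1 aff I-1×I-2: Pp|PP
P/II-2 un I-1×I-2: pp
⇒ P over [I-1,I-2,II-1,II-2]: 3 consistent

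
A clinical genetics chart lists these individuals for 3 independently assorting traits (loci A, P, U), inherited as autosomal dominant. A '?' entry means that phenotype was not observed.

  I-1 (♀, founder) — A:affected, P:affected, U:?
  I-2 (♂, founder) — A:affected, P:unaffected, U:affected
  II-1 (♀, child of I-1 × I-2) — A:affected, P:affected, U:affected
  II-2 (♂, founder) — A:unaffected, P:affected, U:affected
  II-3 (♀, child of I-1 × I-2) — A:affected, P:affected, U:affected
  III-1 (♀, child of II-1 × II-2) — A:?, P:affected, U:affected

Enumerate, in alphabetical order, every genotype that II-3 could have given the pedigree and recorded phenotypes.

II-3 ∈ {AA Pp UU, AA Pp Uu, Aa Pp UU, Aa Pp Uu}

A/I-1 aff ·: Aa|AA
A/I-2 aff ·: Aa|AA
A/II-1 aff I-1×I-2: Aa|AA
A/II-2 un ·: aa
A/II-3 aff I-1×I-2: Aa|AA
A/III-1 ? II-1×II-2: aa|Aa
⇒ A over [I-1,I-2,II-1,II-2,II-3,III-1]: 19 consistent
P/I-1 aff ·: Pp|PP
P/I-2 un ·: pp
P/II-1 aff I-1×I-2: Pp
P/II-2 aff ·: Pp|PP
P/II-3 aff I-1×I-2: Pp
P/III-1 aff II-1×II-2: Pp|PP
⇒ P over [I-1,I-2,II-1,II-2,II-3,III-1]: 8 consistent
U/I-1 ? ·: uu|Uu|UU
U/I-2 aff ·: Uu|UU
U/II-1 aff I-1×I-2: Uu|UU
U/II-2 aff ·: Uu|UU
U/II-3 aff I-1×I-2: Uu|UU
U/III-1 aff II-1×II-2: Uu|UU
⇒ U over [I-1,I-2,II-1,II-2,II-3,III-1]: 53 consistent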